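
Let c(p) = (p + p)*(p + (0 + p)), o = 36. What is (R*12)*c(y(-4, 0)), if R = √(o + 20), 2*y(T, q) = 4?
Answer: 384*√14 ≈ 1436.8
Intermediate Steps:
y(T, q) = 2 (y(T, q) = (½)*4 = 2)
R = 2*√14 (R = √(36 + 20) = √56 = 2*√14 ≈ 7.4833)
c(p) = 4*p² (c(p) = (2*p)*(p + p) = (2*p)*(2*p) = 4*p²)
(R*12)*c(y(-4, 0)) = ((2*√14)*12)*(4*2²) = (24*√14)*(4*4) = (24*√14)*16 = 384*√14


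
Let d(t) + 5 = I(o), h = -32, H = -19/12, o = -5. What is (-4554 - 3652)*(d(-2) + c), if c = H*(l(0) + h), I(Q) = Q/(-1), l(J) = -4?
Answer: -467742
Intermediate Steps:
H = -19/12 (H = -19*1/12 = -19/12 ≈ -1.5833)
I(Q) = -Q (I(Q) = Q*(-1) = -Q)
d(t) = 0 (d(t) = -5 - 1*(-5) = -5 + 5 = 0)
c = 57 (c = -19*(-4 - 32)/12 = -19/12*(-36) = 57)
(-4554 - 3652)*(d(-2) + c) = (-4554 - 3652)*(0 + 57) = -8206*57 = -467742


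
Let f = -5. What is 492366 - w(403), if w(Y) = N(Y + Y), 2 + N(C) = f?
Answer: 492373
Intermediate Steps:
N(C) = -7 (N(C) = -2 - 5 = -7)
w(Y) = -7
492366 - w(403) = 492366 - 1*(-7) = 492366 + 7 = 492373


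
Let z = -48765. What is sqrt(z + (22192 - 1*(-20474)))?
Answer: I*sqrt(6099) ≈ 78.096*I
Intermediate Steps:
sqrt(z + (22192 - 1*(-20474))) = sqrt(-48765 + (22192 - 1*(-20474))) = sqrt(-48765 + (22192 + 20474)) = sqrt(-48765 + 42666) = sqrt(-6099) = I*sqrt(6099)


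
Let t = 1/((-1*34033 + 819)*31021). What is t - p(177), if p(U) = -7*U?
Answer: 1276580721065/1030331494 ≈ 1239.0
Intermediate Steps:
t = -1/1030331494 (t = (1/31021)/(-34033 + 819) = (1/31021)/(-33214) = -1/33214*1/31021 = -1/1030331494 ≈ -9.7056e-10)
t - p(177) = -1/1030331494 - (-7)*177 = -1/1030331494 - 1*(-1239) = -1/1030331494 + 1239 = 1276580721065/1030331494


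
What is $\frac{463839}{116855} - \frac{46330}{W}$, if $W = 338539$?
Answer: $\frac{151613699071}{39559974845} \approx 3.8325$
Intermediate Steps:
$\frac{463839}{116855} - \frac{46330}{W} = \frac{463839}{116855} - \frac{46330}{338539} = \frac{151613699071}{39559974845}$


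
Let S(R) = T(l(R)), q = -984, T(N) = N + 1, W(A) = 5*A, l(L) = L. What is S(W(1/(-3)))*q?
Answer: 656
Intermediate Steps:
T(N) = 1 + N
S(R) = 1 + R
S(W(1/(-3)))*q = (1 + 5/(-3))*(-984) = (1 + 5*(-⅓))*(-984) = (1 - 5/3)*(-984) = -⅔*(-984) = 656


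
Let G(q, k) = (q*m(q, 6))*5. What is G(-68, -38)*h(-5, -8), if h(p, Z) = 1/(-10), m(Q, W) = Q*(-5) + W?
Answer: 11764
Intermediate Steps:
m(Q, W) = W - 5*Q (m(Q, W) = -5*Q + W = W - 5*Q)
h(p, Z) = -1/10
G(q, k) = 5*q*(6 - 5*q) (G(q, k) = (q*(6 - 5*q))*5 = 5*q*(6 - 5*q))
G(-68, -38)*h(-5, -8) = (5*(-68)*(6 - 5*(-68)))*(-1/10) = (5*(-68)*(6 + 340))*(-1/10) = (5*(-68)*346)*(-1/10) = -117640*(-1/10) = 11764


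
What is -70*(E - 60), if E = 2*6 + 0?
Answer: 3360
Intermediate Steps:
E = 12 (E = 12 + 0 = 12)
-70*(E - 60) = -70*(12 - 60) = -70*(-48) = 3360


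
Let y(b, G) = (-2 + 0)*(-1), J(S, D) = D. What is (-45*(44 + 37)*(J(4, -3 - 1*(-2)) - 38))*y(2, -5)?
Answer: 284310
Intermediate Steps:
y(b, G) = 2 (y(b, G) = -2*(-1) = 2)
(-45*(44 + 37)*(J(4, -3 - 1*(-2)) - 38))*y(2, -5) = -45*(44 + 37)*((-3 - 1*(-2)) - 38)*2 = -3645*((-3 + 2) - 38)*2 = -3645*(-1 - 38)*2 = -3645*(-39)*2 = -45*(-3159)*2 = 142155*2 = 284310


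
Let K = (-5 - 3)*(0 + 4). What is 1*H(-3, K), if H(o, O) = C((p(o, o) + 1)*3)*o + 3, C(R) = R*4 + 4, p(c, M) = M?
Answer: 63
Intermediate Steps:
K = -32 (K = -8*4 = -32)
C(R) = 4 + 4*R (C(R) = 4*R + 4 = 4 + 4*R)
H(o, O) = 3 + o*(16 + 12*o) (H(o, O) = (4 + 4*((o + 1)*3))*o + 3 = (4 + 4*((1 + o)*3))*o + 3 = (4 + 4*(3 + 3*o))*o + 3 = (4 + (12 + 12*o))*o + 3 = (16 + 12*o)*o + 3 = o*(16 + 12*o) + 3 = 3 + o*(16 + 12*o))
1*H(-3, K) = 1*(3 + 4*(-3)*(4 + 3*(-3))) = 1*(3 + 4*(-3)*(4 - 9)) = 1*(3 + 4*(-3)*(-5)) = 1*(3 + 60) = 1*63 = 63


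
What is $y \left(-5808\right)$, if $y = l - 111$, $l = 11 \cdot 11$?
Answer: $-58080$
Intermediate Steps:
$l = 121$
$y = 10$ ($y = 121 - 111 = 10$)
$y \left(-5808\right) = 10 \left(-5808\right) = -58080$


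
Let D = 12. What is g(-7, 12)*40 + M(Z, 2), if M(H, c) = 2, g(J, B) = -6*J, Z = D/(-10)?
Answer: 1682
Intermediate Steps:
Z = -6/5 (Z = 12/(-10) = 12*(-⅒) = -6/5 ≈ -1.2000)
g(-7, 12)*40 + M(Z, 2) = -6*(-7)*40 + 2 = 42*40 + 2 = 1680 + 2 = 1682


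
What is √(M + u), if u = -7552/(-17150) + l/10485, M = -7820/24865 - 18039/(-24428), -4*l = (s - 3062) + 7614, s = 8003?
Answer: √6792156814522195674661782/3467355572870 ≈ 0.75163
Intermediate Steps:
l = -12555/4 (l = -((8003 - 3062) + 7614)/4 = -(4941 + 7614)/4 = -¼*12555 = -12555/4 ≈ -3138.8)
M = 51502555/121480444 (M = -7820*1/24865 - 18039*(-1/24428) = -1564/4973 + 18039/24428 = 51502555/121480444 ≈ 0.42396)
u = 1126807/7991900 (u = -7552/(-17150) - 12555/4/10485 = -7552*(-1/17150) - 12555/4*1/10485 = 3776/8575 - 279/932 = 1126807/7991900 ≈ 0.14099)
√(M + u) = √(51502555/121480444 + 1126807/7991900) = √(68561035495851/121357445050450) = √6792156814522195674661782/3467355572870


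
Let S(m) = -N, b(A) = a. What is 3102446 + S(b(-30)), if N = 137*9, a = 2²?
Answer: 3101213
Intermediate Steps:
a = 4
N = 1233
b(A) = 4
S(m) = -1233 (S(m) = -1*1233 = -1233)
3102446 + S(b(-30)) = 3102446 - 1233 = 3101213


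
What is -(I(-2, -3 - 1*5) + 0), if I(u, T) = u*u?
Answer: -4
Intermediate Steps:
I(u, T) = u²
-(I(-2, -3 - 1*5) + 0) = -((-2)² + 0) = -(4 + 0) = -1*4 = -4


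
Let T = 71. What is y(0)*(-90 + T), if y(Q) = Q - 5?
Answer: 95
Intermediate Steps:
y(Q) = -5 + Q
y(0)*(-90 + T) = (-5 + 0)*(-90 + 71) = -5*(-19) = 95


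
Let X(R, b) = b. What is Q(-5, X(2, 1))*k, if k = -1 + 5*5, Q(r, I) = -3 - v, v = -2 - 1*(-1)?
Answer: -48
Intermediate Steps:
v = -1 (v = -2 + 1 = -1)
Q(r, I) = -2 (Q(r, I) = -3 - 1*(-1) = -3 + 1 = -2)
k = 24 (k = -1 + 25 = 24)
Q(-5, X(2, 1))*k = -2*24 = -48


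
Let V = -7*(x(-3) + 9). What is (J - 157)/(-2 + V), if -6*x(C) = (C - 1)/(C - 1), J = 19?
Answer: 828/383 ≈ 2.1619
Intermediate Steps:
x(C) = -⅙ (x(C) = -(C - 1)/(6*(C - 1)) = -(-1 + C)/(6*(-1 + C)) = -⅙*1 = -⅙)
V = -371/6 (V = -7*(-⅙ + 9) = -7*53/6 = -371/6 ≈ -61.833)
(J - 157)/(-2 + V) = (19 - 157)/(-2 - 371/6) = -138/(-383/6) = -138*(-6/383) = 828/383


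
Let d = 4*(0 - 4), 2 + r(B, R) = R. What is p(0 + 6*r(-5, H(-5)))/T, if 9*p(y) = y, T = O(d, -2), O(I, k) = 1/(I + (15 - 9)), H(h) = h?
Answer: 140/3 ≈ 46.667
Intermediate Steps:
r(B, R) = -2 + R
d = -16 (d = 4*(-4) = -16)
O(I, k) = 1/(6 + I) (O(I, k) = 1/(I + 6) = 1/(6 + I))
T = -⅒ (T = 1/(6 - 16) = 1/(-10) = -⅒ ≈ -0.10000)
p(y) = y/9
p(0 + 6*r(-5, H(-5)))/T = ((0 + 6*(-2 - 5))/9)/(-⅒) = ((0 + 6*(-7))/9)*(-10) = ((0 - 42)/9)*(-10) = ((⅑)*(-42))*(-10) = -14/3*(-10) = 140/3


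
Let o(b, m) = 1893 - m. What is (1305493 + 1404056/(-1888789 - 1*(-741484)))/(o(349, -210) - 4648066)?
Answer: -1497797242309/5330336579715 ≈ -0.28099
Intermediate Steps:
(1305493 + 1404056/(-1888789 - 1*(-741484)))/(o(349, -210) - 4648066) = (1305493 + 1404056/(-1888789 - 1*(-741484)))/((1893 - 1*(-210)) - 4648066) = (1305493 + 1404056/(-1888789 + 741484))/((1893 + 210) - 4648066) = (1305493 + 1404056/(-1147305))/(2103 - 4648066) = (1305493 + 1404056*(-1/1147305))/(-4645963) = (1305493 - 1404056/1147305)*(-1/4645963) = (1497797242309/1147305)*(-1/4645963) = -1497797242309/5330336579715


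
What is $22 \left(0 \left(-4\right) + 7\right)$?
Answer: $154$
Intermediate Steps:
$22 \left(0 \left(-4\right) + 7\right) = 22 \left(0 + 7\right) = 22 \cdot 7 = 154$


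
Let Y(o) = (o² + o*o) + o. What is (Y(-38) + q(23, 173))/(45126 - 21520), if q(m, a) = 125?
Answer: 2975/23606 ≈ 0.12603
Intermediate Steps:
Y(o) = o + 2*o² (Y(o) = (o² + o²) + o = 2*o² + o = o + 2*o²)
(Y(-38) + q(23, 173))/(45126 - 21520) = (-38*(1 + 2*(-38)) + 125)/(45126 - 21520) = (-38*(1 - 76) + 125)/23606 = (-38*(-75) + 125)*(1/23606) = (2850 + 125)*(1/23606) = 2975*(1/23606) = 2975/23606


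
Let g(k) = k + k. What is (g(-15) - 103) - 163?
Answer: -296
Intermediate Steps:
g(k) = 2*k
(g(-15) - 103) - 163 = (2*(-15) - 103) - 163 = (-30 - 103) - 163 = -133 - 163 = -296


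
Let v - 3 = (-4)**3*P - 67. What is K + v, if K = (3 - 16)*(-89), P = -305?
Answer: 20613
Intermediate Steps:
v = 19456 (v = 3 + ((-4)**3*(-305) - 67) = 3 + (-64*(-305) - 67) = 3 + (19520 - 67) = 3 + 19453 = 19456)
K = 1157 (K = -13*(-89) = 1157)
K + v = 1157 + 19456 = 20613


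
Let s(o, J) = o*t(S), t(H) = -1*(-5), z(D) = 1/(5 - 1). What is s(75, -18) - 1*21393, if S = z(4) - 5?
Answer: -21018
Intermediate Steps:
z(D) = ¼ (z(D) = 1/4 = ¼)
S = -19/4 (S = ¼ - 5 = -19/4 ≈ -4.7500)
t(H) = 5
s(o, J) = 5*o (s(o, J) = o*5 = 5*o)
s(75, -18) - 1*21393 = 5*75 - 1*21393 = 375 - 21393 = -21018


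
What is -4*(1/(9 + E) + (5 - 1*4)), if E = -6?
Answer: -16/3 ≈ -5.3333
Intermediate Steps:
-4*(1/(9 + E) + (5 - 1*4)) = -4*(1/(9 - 6) + (5 - 1*4)) = -4*(1/3 + (5 - 4)) = -4*(⅓ + 1) = -4*4/3 = -16/3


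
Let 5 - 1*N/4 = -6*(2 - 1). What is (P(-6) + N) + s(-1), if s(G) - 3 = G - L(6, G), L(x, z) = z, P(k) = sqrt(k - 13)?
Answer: 47 + I*sqrt(19) ≈ 47.0 + 4.3589*I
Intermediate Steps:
P(k) = sqrt(-13 + k)
N = 44 (N = 20 - (-24)*(2 - 1) = 20 - (-24) = 20 - 4*(-6) = 20 + 24 = 44)
s(G) = 3 (s(G) = 3 + (G - G) = 3 + 0 = 3)
(P(-6) + N) + s(-1) = (sqrt(-13 - 6) + 44) + 3 = (sqrt(-19) + 44) + 3 = (I*sqrt(19) + 44) + 3 = (44 + I*sqrt(19)) + 3 = 47 + I*sqrt(19)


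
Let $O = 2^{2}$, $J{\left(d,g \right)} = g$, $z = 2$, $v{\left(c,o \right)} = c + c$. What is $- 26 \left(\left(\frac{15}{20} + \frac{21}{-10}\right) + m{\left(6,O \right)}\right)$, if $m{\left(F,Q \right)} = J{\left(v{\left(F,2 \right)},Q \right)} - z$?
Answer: $- \frac{169}{10} \approx -16.9$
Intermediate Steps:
$v{\left(c,o \right)} = 2 c$
$O = 4$
$m{\left(F,Q \right)} = -2 + Q$ ($m{\left(F,Q \right)} = Q - 2 = -2 + Q$)
$- 26 \left(\left(\frac{15}{20} + \frac{21}{-10}\right) + m{\left(6,O \right)}\right) = - 26 \left(\left(\frac{15}{20} + \frac{21}{-10}\right) + \left(-2 + 4\right)\right) = - 26 \left(\left(15 \cdot \frac{1}{20} + 21 \left(- \frac{1}{10}\right)\right) + 2\right) = - 26 \left(\left(\frac{3}{4} - \frac{21}{10}\right) + 2\right) = - 26 \left(- \frac{27}{20} + 2\right) = \left(-26\right) \frac{13}{20} = - \frac{169}{10}$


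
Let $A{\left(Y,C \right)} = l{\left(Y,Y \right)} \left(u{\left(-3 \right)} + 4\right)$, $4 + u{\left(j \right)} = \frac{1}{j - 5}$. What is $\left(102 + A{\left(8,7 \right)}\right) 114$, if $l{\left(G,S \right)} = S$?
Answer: $11514$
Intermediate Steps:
$u{\left(j \right)} = -4 + \frac{1}{-5 + j}$ ($u{\left(j \right)} = -4 + \frac{1}{j - 5} = -4 + \frac{1}{-5 + j}$)
$A{\left(Y,C \right)} = - \frac{Y}{8}$ ($A{\left(Y,C \right)} = Y \left(\frac{21 - -12}{-5 - 3} + 4\right) = Y \left(\frac{21 + 12}{-8} + 4\right) = Y \left(\left(- \frac{1}{8}\right) 33 + 4\right) = Y \left(- \frac{33}{8} + 4\right) = Y \left(- \frac{1}{8}\right) = - \frac{Y}{8}$)
$\left(102 + A{\left(8,7 \right)}\right) 114 = \left(102 - 1\right) 114 = 101 \cdot 114 = 11514$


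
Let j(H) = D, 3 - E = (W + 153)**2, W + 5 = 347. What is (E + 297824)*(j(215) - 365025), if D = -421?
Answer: -19296279692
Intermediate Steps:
W = 342 (W = -5 + 347 = 342)
E = -245022 (E = 3 - (342 + 153)**2 = 3 - 1*495**2 = 3 - 1*245025 = 3 - 245025 = -245022)
j(H) = -421
(E + 297824)*(j(215) - 365025) = (-245022 + 297824)*(-421 - 365025) = 52802*(-365446) = -19296279692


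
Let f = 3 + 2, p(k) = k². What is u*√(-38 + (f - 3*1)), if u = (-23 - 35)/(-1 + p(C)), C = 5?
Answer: -29*I/2 ≈ -14.5*I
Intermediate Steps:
f = 5
u = -29/12 (u = (-23 - 35)/(-1 + 5²) = -58/(-1 + 25) = -58/24 = -58*1/24 = -29/12 ≈ -2.4167)
u*√(-38 + (f - 3*1)) = -29*√(-38 + (5 - 3*1))/12 = -29*√(-38 + (5 - 3))/12 = -29*√(-38 + 2)/12 = -29*I/2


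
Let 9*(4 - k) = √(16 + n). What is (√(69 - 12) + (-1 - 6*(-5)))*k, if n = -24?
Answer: 2*(18 - I*√2)*(29 + √57)/9 ≈ 146.2 - 11.487*I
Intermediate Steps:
k = 4 - 2*I*√2/9 (k = 4 - √(16 - 24)/9 = 4 - 2*I*√2/9 ≈ 4.0 - 0.31427*I)
(√(69 - 12) + (-1 - 6*(-5)))*k = (√(69 - 12) + (-1 - 6*(-5)))*(4 - 2*I*√2/9) = (√57 + (-1 + 30))*(4 - 2*I*√2/9) = (√57 + 29)*(4 - 2*I*√2/9) = (29 + √57)*(4 - 2*I*√2/9) = (4 - 2*I*√2/9)*(29 + √57)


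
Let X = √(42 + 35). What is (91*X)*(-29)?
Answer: -2639*√77 ≈ -23157.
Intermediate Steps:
X = √77 ≈ 8.7750
(91*X)*(-29) = (91*√77)*(-29) = -2639*√77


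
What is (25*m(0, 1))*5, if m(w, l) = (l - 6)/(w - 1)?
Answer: 625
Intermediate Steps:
m(w, l) = (-6 + l)/(-1 + w)
(25*m(0, 1))*5 = (25*((-6 + 1)/(-1 + 0)))*5 = (25*(-5/(-1)))*5 = (25*(-1*(-5)))*5 = (25*5)*5 = 125*5 = 625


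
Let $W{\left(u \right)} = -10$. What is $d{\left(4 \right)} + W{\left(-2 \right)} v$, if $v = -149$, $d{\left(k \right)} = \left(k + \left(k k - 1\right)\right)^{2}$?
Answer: $1851$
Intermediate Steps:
$d{\left(k \right)} = \left(-1 + k + k^{2}\right)^{2}$ ($d{\left(k \right)} = \left(k + \left(k^{2} - 1\right)\right)^{2} = \left(k + \left(-1 + k^{2}\right)\right)^{2} = \left(-1 + k + k^{2}\right)^{2}$)
$d{\left(4 \right)} + W{\left(-2 \right)} v = \left(-1 + 4 + 4^{2}\right)^{2} - -1490 = \left(-1 + 4 + 16\right)^{2} + 1490 = 19^{2} + 1490 = 361 + 1490 = 1851$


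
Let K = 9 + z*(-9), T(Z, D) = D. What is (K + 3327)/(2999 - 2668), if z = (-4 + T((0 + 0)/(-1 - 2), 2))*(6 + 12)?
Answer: 3660/331 ≈ 11.057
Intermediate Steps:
z = -36 (z = (-4 + 2)*(6 + 12) = -2*18 = -36)
K = 333 (K = 9 - 36*(-9) = 9 + 324 = 333)
(K + 3327)/(2999 - 2668) = (333 + 3327)/(2999 - 2668) = 3660/331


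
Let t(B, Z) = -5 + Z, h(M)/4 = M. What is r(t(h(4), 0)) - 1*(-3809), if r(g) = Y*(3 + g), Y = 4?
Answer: 3801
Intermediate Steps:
h(M) = 4*M
r(g) = 12 + 4*g (r(g) = 4*(3 + g) = 12 + 4*g)
r(t(h(4), 0)) - 1*(-3809) = (12 + 4*(-5 + 0)) - 1*(-3809) = (12 + 4*(-5)) + 3809 = (12 - 20) + 3809 = -8 + 3809 = 3801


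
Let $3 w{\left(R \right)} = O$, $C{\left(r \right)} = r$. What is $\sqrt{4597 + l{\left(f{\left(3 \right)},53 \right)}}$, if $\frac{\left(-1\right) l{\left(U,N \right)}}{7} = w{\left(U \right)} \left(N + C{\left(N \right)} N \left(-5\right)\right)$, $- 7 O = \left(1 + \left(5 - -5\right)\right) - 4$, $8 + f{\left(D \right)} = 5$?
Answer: $i \sqrt{28051} \approx 167.48 i$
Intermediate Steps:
$f{\left(D \right)} = -3$ ($f{\left(D \right)} = -8 + 5 = -3$)
$O = -1$ ($O = - \frac{\left(1 + \left(5 - -5\right)\right) - 4}{7} = - \frac{\left(1 + \left(5 + 5\right)\right) - 4}{7} = - \frac{\left(1 + 10\right) - 4}{7} = - \frac{11 - 4}{7} = \left(- \frac{1}{7}\right) 7 = -1$)
$w{\left(R \right)} = - \frac{1}{3}$ ($w{\left(R \right)} = \frac{1}{3} \left(-1\right) = - \frac{1}{3}$)
$l{\left(U,N \right)} = - \frac{35 N^{2}}{3} + \frac{7 N}{3}$ ($l{\left(U,N \right)} = - 7 \left(- \frac{N + N N \left(-5\right)}{3}\right) = - 7 \left(- \frac{N + N \left(- 5 N\right)}{3}\right) = - 7 \left(- \frac{N - 5 N^{2}}{3}\right) = - 7 \left(- \frac{N}{3} + \frac{5 N^{2}}{3}\right) = - \frac{35 N^{2}}{3} + \frac{7 N}{3}$)
$\sqrt{4597 + l{\left(f{\left(3 \right)},53 \right)}} = \sqrt{4597 + \frac{7}{3} \cdot 53 \left(1 - 265\right)} = \sqrt{4597 + \frac{7}{3} \cdot 53 \left(-264\right)} = \sqrt{4597 - 32648} = \sqrt{-28051} = i \sqrt{28051}$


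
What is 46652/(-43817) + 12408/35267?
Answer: -1101594748/1545294139 ≈ -0.71287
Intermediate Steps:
46652/(-43817) + 12408/35267 = 46652*(-1/43817) + 12408*(1/35267) = -46652/43817 + 12408/35267 = -1101594748/1545294139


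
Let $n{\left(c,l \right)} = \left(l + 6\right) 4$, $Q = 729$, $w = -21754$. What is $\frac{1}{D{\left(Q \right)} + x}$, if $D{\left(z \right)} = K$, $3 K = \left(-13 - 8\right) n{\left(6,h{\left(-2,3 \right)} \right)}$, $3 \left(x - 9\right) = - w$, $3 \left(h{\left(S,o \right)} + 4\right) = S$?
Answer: $\frac{1}{7223} \approx 0.00013845$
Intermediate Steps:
$h{\left(S,o \right)} = -4 + \frac{S}{3}$
$n{\left(c,l \right)} = 24 + 4 l$ ($n{\left(c,l \right)} = \left(6 + l\right) 4 = 24 + 4 l$)
$x = \frac{21781}{3}$ ($x = 9 + \frac{\left(-1\right) \left(-21754\right)}{3} = 9 + \frac{1}{3} \cdot 21754 = 9 + \frac{21754}{3} = \frac{21781}{3} \approx 7260.3$)
$K = - \frac{112}{3}$ ($K = \frac{\left(-13 - 8\right) \left(24 + 4 \left(-4 + \frac{1}{3} \left(-2\right)\right)\right)}{3} = \frac{\left(-21\right) \left(24 + 4 \left(-4 - \frac{2}{3}\right)\right)}{3} = \frac{\left(-21\right) \left(24 + 4 \left(- \frac{14}{3}\right)\right)}{3} = \frac{\left(-21\right) \left(24 - \frac{56}{3}\right)}{3} = \frac{\left(-21\right) \frac{16}{3}}{3} = \frac{1}{3} \left(-112\right) = - \frac{112}{3} \approx -37.333$)
$D{\left(z \right)} = - \frac{112}{3}$
$\frac{1}{D{\left(Q \right)} + x} = \frac{1}{- \frac{112}{3} + \frac{21781}{3}} = \frac{1}{7223}$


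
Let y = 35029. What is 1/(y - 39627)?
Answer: -1/4598 ≈ -0.00021749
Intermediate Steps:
1/(y - 39627) = 1/(35029 - 39627) = 1/(-4598) = -1/4598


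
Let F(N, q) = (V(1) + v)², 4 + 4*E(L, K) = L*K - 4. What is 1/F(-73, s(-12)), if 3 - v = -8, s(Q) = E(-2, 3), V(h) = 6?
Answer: 1/289 ≈ 0.0034602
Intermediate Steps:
E(L, K) = -2 + K*L/4 (E(L, K) = -1 + (L*K - 4)/4 = -1 + (K*L - 4)/4 = -1 + (-4 + K*L)/4 = -1 + (-1 + K*L/4) = -2 + K*L/4)
s(Q) = -7/2 (s(Q) = -2 + (¼)*3*(-2) = -2 - 3/2 = -7/2)
v = 11 (v = 3 - 1*(-8) = 3 + 8 = 11)
F(N, q) = 289 (F(N, q) = (6 + 11)² = 17² = 289)
1/F(-73, s(-12)) = 1/289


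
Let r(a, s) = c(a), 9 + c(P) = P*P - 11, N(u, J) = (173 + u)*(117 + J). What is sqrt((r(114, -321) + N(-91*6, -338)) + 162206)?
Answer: sqrt(257615) ≈ 507.56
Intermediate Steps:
N(u, J) = (117 + J)*(173 + u)
c(P) = -20 + P**2 (c(P) = -9 + (P*P - 11) = -9 + (P**2 - 11) = -9 + (-11 + P**2) = -20 + P**2)
r(a, s) = -20 + a**2
sqrt((r(114, -321) + N(-91*6, -338)) + 162206) = sqrt(((-20 + 114**2) + (20241 + 117*(-91*6) + 173*(-338) - (-30758)*6)) + 162206) = sqrt(((-20 + 12996) + (20241 + 117*(-546) - 58474 - 338*(-546))) + 162206) = sqrt((12976 + (20241 - 63882 - 58474 + 184548)) + 162206) = sqrt((12976 + 82433) + 162206) = sqrt(95409 + 162206) = sqrt(257615)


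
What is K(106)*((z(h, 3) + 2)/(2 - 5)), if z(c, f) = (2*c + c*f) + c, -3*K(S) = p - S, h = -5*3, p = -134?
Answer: 7040/3 ≈ 2346.7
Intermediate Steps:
h = -15
K(S) = 134/3 + S/3 (K(S) = -(-134 - S)/3 = 134/3 + S/3)
z(c, f) = 3*c + c*f
K(106)*((z(h, 3) + 2)/(2 - 5)) = (134/3 + (⅓)*106)*((-15*(3 + 3) + 2)/(2 - 5)) = (134/3 + 106/3)*((-15*6 + 2)/(-3)) = 80*((-90 + 2)*(-⅓)) = 80*(-88*(-⅓)) = 80*(88/3) = 7040/3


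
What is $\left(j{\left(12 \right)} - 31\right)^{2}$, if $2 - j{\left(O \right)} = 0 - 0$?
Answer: $841$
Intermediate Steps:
$j{\left(O \right)} = 2$ ($j{\left(O \right)} = 2 - \left(0 - 0\right) = 2 - \left(0 + 0\right) = 2 - 0 = 2 + 0 = 2$)
$\left(j{\left(12 \right)} - 31\right)^{2} = \left(2 - 31\right)^{2} = \left(-29\right)^{2} = 841$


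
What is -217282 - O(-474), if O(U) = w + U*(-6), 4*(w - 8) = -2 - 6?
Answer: -220132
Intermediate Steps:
w = 6 (w = 8 + (-2 - 6)/4 = 8 + (1/4)*(-8) = 8 - 2 = 6)
O(U) = 6 - 6*U (O(U) = 6 + U*(-6) = 6 - 6*U)
-217282 - O(-474) = -217282 - (6 - 6*(-474)) = -217282 - (6 + 2844) = -217282 - 1*2850 = -217282 - 2850 = -220132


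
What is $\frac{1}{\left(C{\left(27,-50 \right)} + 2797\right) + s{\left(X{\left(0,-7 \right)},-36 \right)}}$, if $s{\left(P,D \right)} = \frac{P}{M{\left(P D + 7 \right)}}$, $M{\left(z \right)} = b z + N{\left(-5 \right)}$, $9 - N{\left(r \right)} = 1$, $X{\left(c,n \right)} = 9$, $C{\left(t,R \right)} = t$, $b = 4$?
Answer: $\frac{140}{395359} \approx 0.00035411$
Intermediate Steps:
$N{\left(r \right)} = 8$ ($N{\left(r \right)} = 9 - 1 = 8$)
$M{\left(z \right)} = 8 + 4 z$ ($M{\left(z \right)} = 4 z + 8 = 8 + 4 z$)
$s{\left(P,D \right)} = \frac{P}{36 + 4 D P}$ ($s{\left(P,D \right)} = \frac{P}{8 + 4 \left(P D + 7\right)} = \frac{P}{8 + 4 \left(D P + 7\right)} = \frac{P}{8 + 4 \left(7 + D P\right)} = \frac{P}{8 + \left(28 + 4 D P\right)} = \frac{P}{36 + 4 D P}$)
$\frac{1}{\left(C{\left(27,-50 \right)} + 2797\right) + s{\left(X{\left(0,-7 \right)},-36 \right)}} = \frac{1}{\left(27 + 2797\right) + \frac{1}{4} \cdot 9 \frac{1}{9 - 324}} = \frac{1}{2824 + \frac{1}{4} \cdot 9 \frac{1}{9 - 324}} = \frac{1}{2824 + \frac{1}{4} \cdot 9 \frac{1}{-315}} = \frac{1}{2824 + \frac{1}{4} \cdot 9 \left(- \frac{1}{315}\right)} = \frac{1}{2824 - \frac{1}{140}} = \frac{1}{\frac{395359}{140}} = \frac{140}{395359}$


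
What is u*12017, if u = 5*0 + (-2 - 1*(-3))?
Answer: 12017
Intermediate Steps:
u = 1 (u = 0 + (-2 + 3) = 0 + 1 = 1)
u*12017 = 1*12017 = 12017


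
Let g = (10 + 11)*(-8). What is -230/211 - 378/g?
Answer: 979/844 ≈ 1.1600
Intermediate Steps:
g = -168 (g = 21*(-8) = -168)
-230/211 - 378/g = -230/211 - 378/(-168) = -230*1/211 - 378*(-1/168) = -230/211 + 9/4 = 979/844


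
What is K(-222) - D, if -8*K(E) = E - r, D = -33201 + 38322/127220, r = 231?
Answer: 8461993461/254440 ≈ 33257.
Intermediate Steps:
D = -2111896449/63610 (D = -33201 + 38322*(1/127220) = -33201 + 19161/63610 = -2111896449/63610 ≈ -33201.)
K(E) = 231/8 - E/8 (K(E) = -(E - 1*231)/8 = -(E - 231)/8 = -(-231 + E)/8 = 231/8 - E/8)
K(-222) - D = (231/8 - 1/8*(-222)) - 1*(-2111896449/63610) = (231/8 + 111/4) + 2111896449/63610 = 453/8 + 2111896449/63610 = 8461993461/254440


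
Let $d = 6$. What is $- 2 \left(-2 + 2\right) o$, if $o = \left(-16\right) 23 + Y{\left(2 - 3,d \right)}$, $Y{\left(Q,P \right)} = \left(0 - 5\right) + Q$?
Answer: $0$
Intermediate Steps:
$Y{\left(Q,P \right)} = -5 + Q$
$o = -374$ ($o = \left(-16\right) 23 + \left(-5 + \left(2 - 3\right)\right) = -368 + \left(-5 + \left(2 - 3\right)\right) = -368 - 6 = -374$)
$- 2 \left(-2 + 2\right) o = - 2 \left(-2 + 2\right) \left(-374\right) = \left(-2\right) 0 \left(-374\right) = 0 \left(-374\right) = 0$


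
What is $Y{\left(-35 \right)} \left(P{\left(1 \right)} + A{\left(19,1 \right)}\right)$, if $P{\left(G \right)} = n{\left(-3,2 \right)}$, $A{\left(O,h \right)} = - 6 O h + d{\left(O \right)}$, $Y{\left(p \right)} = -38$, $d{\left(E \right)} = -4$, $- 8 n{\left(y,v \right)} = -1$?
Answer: $\frac{17917}{4} \approx 4479.3$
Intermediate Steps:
$n{\left(y,v \right)} = \frac{1}{8}$ ($n{\left(y,v \right)} = \left(- \frac{1}{8}\right) \left(-1\right) = \frac{1}{8}$)
$A{\left(O,h \right)} = -4 - 6 O h$ ($A{\left(O,h \right)} = - 6 O h - 4 = -4 - 6 O h$)
$P{\left(G \right)} = \frac{1}{8}$
$Y{\left(-35 \right)} \left(P{\left(1 \right)} + A{\left(19,1 \right)}\right) = - 38 \left(\frac{1}{8} - \left(4 + 114 \cdot 1\right)\right) = - 38 \left(\frac{1}{8} - 118\right) = \left(-38\right) \left(- \frac{943}{8}\right) = \frac{17917}{4}$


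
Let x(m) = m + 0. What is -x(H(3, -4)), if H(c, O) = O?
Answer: 4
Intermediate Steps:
x(m) = m
-x(H(3, -4)) = -1*(-4) = 4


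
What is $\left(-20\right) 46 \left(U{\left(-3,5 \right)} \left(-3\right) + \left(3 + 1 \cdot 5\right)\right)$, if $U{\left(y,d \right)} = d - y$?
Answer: $14720$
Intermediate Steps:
$\left(-20\right) 46 \left(U{\left(-3,5 \right)} \left(-3\right) + \left(3 + 1 \cdot 5\right)\right) = \left(-20\right) 46 \left(\left(5 - -3\right) \left(-3\right) + \left(3 + 1 \cdot 5\right)\right) = - 920 \left(\left(5 + 3\right) \left(-3\right) + \left(3 + 5\right)\right) = - 920 \left(8 \left(-3\right) + 8\right) = - 920 \left(-24 + 8\right) = \left(-920\right) \left(-16\right) = 14720$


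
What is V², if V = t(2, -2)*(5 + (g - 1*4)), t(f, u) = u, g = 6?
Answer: 196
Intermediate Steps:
V = -14 (V = -2*(5 + (6 - 1*4)) = -2*(5 + (6 - 4)) = -2*(5 + 2) = -2*7 = -14)
V² = (-14)² = 196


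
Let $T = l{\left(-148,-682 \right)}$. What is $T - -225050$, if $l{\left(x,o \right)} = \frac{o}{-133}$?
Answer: $\frac{29932332}{133} \approx 2.2506 \cdot 10^{5}$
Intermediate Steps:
$l{\left(x,o \right)} = - \frac{o}{133}$ ($l{\left(x,o \right)} = o \left(- \frac{1}{133}\right) = - \frac{o}{133}$)
$T = \frac{682}{133}$ ($T = \left(- \frac{1}{133}\right) \left(-682\right) = \frac{682}{133} \approx 5.1278$)
$T - -225050 = \frac{682}{133} - -225050 = \frac{682}{133} + 225050 = \frac{29932332}{133}$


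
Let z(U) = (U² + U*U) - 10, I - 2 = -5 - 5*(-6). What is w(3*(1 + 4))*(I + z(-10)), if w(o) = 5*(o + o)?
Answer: 32550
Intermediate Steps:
I = 27 (I = 2 + (-5 - 5*(-6)) = 2 + (-5 + 30) = 2 + 25 = 27)
z(U) = -10 + 2*U² (z(U) = (U² + U²) - 10 = 2*U² - 10 = -10 + 2*U²)
w(o) = 10*o (w(o) = 5*(2*o) = 10*o)
w(3*(1 + 4))*(I + z(-10)) = (10*(3*(1 + 4)))*(27 + (-10 + 2*(-10)²)) = (10*(3*5))*(27 + (-10 + 2*100)) = (10*15)*(27 + (-10 + 200)) = 150*(27 + 190) = 150*217 = 32550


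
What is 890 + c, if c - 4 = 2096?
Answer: 2990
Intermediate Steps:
c = 2100 (c = 4 + 2096 = 2100)
890 + c = 890 + 2100 = 2990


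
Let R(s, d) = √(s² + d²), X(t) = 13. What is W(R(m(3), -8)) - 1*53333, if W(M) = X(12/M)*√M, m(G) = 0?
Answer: -53333 + 26*√2 ≈ -53296.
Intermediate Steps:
R(s, d) = √(d² + s²)
W(M) = 13*√M
W(R(m(3), -8)) - 1*53333 = 13*√(√((-8)² + 0²)) - 1*53333 = 13*√(√(64 + 0)) - 53333 = 13*√(√64) - 53333 = 13*√8 - 53333 = 13*(2*√2) - 53333 = 26*√2 - 53333 = -53333 + 26*√2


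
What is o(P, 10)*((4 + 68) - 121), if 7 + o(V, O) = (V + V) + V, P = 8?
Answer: -833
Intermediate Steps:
o(V, O) = -7 + 3*V (o(V, O) = -7 + ((V + V) + V) = -7 + (2*V + V) = -7 + 3*V)
o(P, 10)*((4 + 68) - 121) = (-7 + 3*8)*((4 + 68) - 121) = (-7 + 24)*(72 - 121) = 17*(-49) = -833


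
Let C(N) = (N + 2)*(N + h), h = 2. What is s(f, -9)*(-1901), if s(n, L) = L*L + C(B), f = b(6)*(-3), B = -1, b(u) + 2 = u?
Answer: -155882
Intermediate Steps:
b(u) = -2 + u
C(N) = (2 + N)**2 (C(N) = (N + 2)*(N + 2) = (2 + N)*(2 + N) = (2 + N)**2)
f = -12 (f = (-2 + 6)*(-3) = 4*(-3) = -12)
s(n, L) = 1 + L**2 (s(n, L) = L*L + (4 + (-1)**2 + 4*(-1)) = L**2 + (4 + 1 - 4) = L**2 + 1 = 1 + L**2)
s(f, -9)*(-1901) = (1 + (-9)**2)*(-1901) = (1 + 81)*(-1901) = 82*(-1901) = -155882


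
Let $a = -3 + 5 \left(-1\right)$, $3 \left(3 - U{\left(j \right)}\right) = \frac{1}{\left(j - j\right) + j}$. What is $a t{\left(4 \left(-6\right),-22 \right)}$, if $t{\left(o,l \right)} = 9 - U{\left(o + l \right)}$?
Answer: $- \frac{3308}{69} \approx -47.942$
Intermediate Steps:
$U{\left(j \right)} = 3 - \frac{1}{3 j}$ ($U{\left(j \right)} = 3 - \frac{1}{3 \left(\left(j - j\right) + j\right)} = 3 - \frac{1}{3 \left(0 + j\right)} = 3 - \frac{1}{3 j}$)
$t{\left(o,l \right)} = 6 + \frac{1}{3 \left(l + o\right)}$ ($t{\left(o,l \right)} = 9 - \left(3 - \frac{1}{3 \left(o + l\right)}\right) = 9 - \left(3 - \frac{1}{3 \left(l + o\right)}\right) = 6 + \frac{1}{3 \left(l + o\right)}$)
$a = -8$ ($a = -3 - 5 = -8$)
$a t{\left(4 \left(-6\right),-22 \right)} = - 8 \frac{\frac{1}{3} + 6 \left(-22\right) + 6 \cdot 4 \left(-6\right)}{-22 + 4 \left(-6\right)} = - 8 \frac{\frac{1}{3} - 132 + 6 \left(-24\right)}{-22 - 24} = - 8 \frac{\frac{1}{3} - 132 - 144}{-46} = - 8 \left(\left(- \frac{1}{46}\right) \left(- \frac{827}{3}\right)\right) = \left(-8\right) \frac{827}{138} = - \frac{3308}{69}$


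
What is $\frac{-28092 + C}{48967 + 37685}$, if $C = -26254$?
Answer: $- \frac{937}{1494} \approx -0.62718$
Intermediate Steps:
$\frac{-28092 + C}{48967 + 37685} = \frac{-28092 - 26254}{48967 + 37685} = - \frac{54346}{86652} = \left(-54346\right) \frac{1}{86652} = - \frac{937}{1494}$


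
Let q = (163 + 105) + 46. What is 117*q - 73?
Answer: 36665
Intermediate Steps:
q = 314 (q = 268 + 46 = 314)
117*q - 73 = 117*314 - 73 = 36738 - 73 = 36665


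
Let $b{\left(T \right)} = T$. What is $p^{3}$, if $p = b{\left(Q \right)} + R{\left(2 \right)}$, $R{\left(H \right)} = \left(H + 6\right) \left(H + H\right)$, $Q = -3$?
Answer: $24389$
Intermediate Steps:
$R{\left(H \right)} = 2 H \left(6 + H\right)$ ($R{\left(H \right)} = \left(6 + H\right) 2 H = 2 H \left(6 + H\right)$)
$p = 29$ ($p = -3 + 2 \cdot 2 \left(6 + 2\right) = -3 + 2 \cdot 2 \cdot 8 = -3 + 32 = 29$)
$p^{3} = 29^{3} = 24389$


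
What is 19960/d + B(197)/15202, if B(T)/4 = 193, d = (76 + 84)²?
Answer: 4039939/4864640 ≈ 0.83047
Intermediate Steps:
d = 25600 (d = 160² = 25600)
B(T) = 772 (B(T) = 4*193 = 772)
19960/d + B(197)/15202 = 19960/25600 + 772/15202 = 19960*(1/25600) + 772*(1/15202) = 499/640 + 386/7601 = 4039939/4864640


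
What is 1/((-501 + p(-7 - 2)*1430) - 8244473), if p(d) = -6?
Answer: -1/8253554 ≈ -1.2116e-7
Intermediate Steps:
1/((-501 + p(-7 - 2)*1430) - 8244473) = 1/((-501 - 6*1430) - 8244473) = 1/((-501 - 8580) - 8244473) = 1/(-9081 - 8244473) = 1/(-8253554) = -1/8253554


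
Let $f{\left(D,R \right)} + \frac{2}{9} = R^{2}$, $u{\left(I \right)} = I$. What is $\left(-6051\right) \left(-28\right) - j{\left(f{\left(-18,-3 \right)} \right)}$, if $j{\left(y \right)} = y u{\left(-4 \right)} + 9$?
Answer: $\frac{1525087}{9} \approx 1.6945 \cdot 10^{5}$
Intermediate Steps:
$f{\left(D,R \right)} = - \frac{2}{9} + R^{2}$
$j{\left(y \right)} = 9 - 4 y$ ($j{\left(y \right)} = y \left(-4\right) + 9 = - 4 y + 9 = 9 - 4 y$)
$\left(-6051\right) \left(-28\right) - j{\left(f{\left(-18,-3 \right)} \right)} = \left(-6051\right) \left(-28\right) - \left(9 - 4 \left(- \frac{2}{9} + \left(-3\right)^{2}\right)\right) = 169428 - \left(9 - 4 \left(- \frac{2}{9} + 9\right)\right) = 169428 - \left(9 - \frac{316}{9}\right) = 169428 - - \frac{235}{9} = 169428 + \frac{235}{9} = \frac{1525087}{9}$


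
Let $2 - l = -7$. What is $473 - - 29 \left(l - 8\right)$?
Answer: $502$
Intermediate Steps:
$l = 9$ ($l = 2 - -7 = 2 + 7 = 9$)
$473 - - 29 \left(l - 8\right) = 473 - - 29 \left(9 - 8\right) = 473 - \left(-29\right) 1 = 473 - -29 = 473 + 29 = 502$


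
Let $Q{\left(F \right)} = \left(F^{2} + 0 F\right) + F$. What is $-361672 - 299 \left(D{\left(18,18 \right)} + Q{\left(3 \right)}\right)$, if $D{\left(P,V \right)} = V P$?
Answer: $-462136$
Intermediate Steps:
$Q{\left(F \right)} = F + F^{2}$ ($Q{\left(F \right)} = \left(F^{2} + 0\right) + F = F^{2} + F = F + F^{2}$)
$D{\left(P,V \right)} = P V$
$-361672 - 299 \left(D{\left(18,18 \right)} + Q{\left(3 \right)}\right) = -361672 - 299 \left(18 \cdot 18 + 3 \left(1 + 3\right)\right) = -361672 - 299 \left(324 + 3 \cdot 4\right) = -361672 - 299 \left(324 + 12\right) = -361672 - 299 \cdot 336 = -361672 - 100464 = -462136$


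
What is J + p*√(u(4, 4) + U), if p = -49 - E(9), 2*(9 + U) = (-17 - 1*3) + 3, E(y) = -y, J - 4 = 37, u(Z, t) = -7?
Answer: 41 - 140*I*√2 ≈ 41.0 - 197.99*I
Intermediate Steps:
J = 41 (J = 4 + 37 = 41)
U = -35/2 (U = -9 + ((-17 - 1*3) + 3)/2 = -9 + ((-17 - 3) + 3)/2 = -9 + (-20 + 3)/2 = -9 + (½)*(-17) = -9 - 17/2 = -35/2 ≈ -17.500)
p = -40 (p = -49 - (-1)*9 = -49 - 1*(-9) = -49 + 9 = -40)
J + p*√(u(4, 4) + U) = 41 - 40*√(-7 - 35/2) = 41 - 140*I*√2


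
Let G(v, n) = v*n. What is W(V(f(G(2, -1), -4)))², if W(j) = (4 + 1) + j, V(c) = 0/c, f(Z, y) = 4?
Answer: 25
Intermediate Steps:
G(v, n) = n*v
V(c) = 0
W(j) = 5 + j
W(V(f(G(2, -1), -4)))² = (5 + 0)² = 5² = 25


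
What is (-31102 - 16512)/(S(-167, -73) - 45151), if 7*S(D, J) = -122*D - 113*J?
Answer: 3401/2933 ≈ 1.1596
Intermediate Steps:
S(D, J) = -122*D/7 - 113*J/7 (S(D, J) = (-122*D - 113*J)/7 = -122*D/7 - 113*J/7)
(-31102 - 16512)/(S(-167, -73) - 45151) = (-31102 - 16512)/((-122/7*(-167) - 113/7*(-73)) - 45151) = -47614/((20374/7 + 8249/7) - 45151) = -47614/(4089 - 45151) = -47614/(-41062) = -47614*(-1/41062) = 3401/2933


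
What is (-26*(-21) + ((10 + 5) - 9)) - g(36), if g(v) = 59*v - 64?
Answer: -1508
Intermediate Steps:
g(v) = -64 + 59*v
(-26*(-21) + ((10 + 5) - 9)) - g(36) = (-26*(-21) + ((10 + 5) - 9)) - (-64 + 59*36) = (546 + (15 - 9)) - (-64 + 2124) = (546 + 6) - 1*2060 = 552 - 2060 = -1508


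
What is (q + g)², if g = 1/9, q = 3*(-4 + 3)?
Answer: 676/81 ≈ 8.3457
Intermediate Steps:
q = -3 (q = 3*(-1) = -3)
g = ⅑ ≈ 0.11111
(q + g)² = (-3 + ⅑)² = (-26/9)² = 676/81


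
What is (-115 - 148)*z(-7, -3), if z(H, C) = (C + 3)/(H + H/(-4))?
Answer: 0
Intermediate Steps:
z(H, C) = 4*(3 + C)/(3*H) (z(H, C) = (3 + C)/(H + H*(-¼)) = (3 + C)/(H - H/4) = (3 + C)/((3*H/4)) = (3 + C)*(4/(3*H)) = 4*(3 + C)/(3*H))
(-115 - 148)*z(-7, -3) = (-115 - 148)*((4/3)*(3 - 3)/(-7)) = -1052*(-1)*0/(3*7) = -263*0 = 0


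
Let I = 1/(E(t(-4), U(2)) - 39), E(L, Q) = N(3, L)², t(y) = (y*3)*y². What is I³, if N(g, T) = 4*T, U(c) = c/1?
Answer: 1/205154557308311625 ≈ 4.8744e-18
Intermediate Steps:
U(c) = c (U(c) = c*1 = c)
t(y) = 3*y³ (t(y) = (3*y)*y² = 3*y³)
E(L, Q) = 16*L² (E(L, Q) = (4*L)² = 16*L²)
I = 1/589785 (I = 1/(16*(3*(-4)³)² - 39) = 1/(16*(3*(-64))² - 39) = 1/(16*(-192)² - 39) = 1/(16*36864 - 39) = 1/(589824 - 39) = 1/589785 ≈ 1.6955e-6)
I³ = (1/589785)³ = 1/205154557308311625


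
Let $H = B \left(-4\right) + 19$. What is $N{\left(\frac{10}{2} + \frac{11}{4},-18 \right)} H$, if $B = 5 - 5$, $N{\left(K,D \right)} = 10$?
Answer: $190$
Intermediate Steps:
$B = 0$
$H = 19$ ($H = 0 \left(-4\right) + 19 = 0 + 19 = 19$)
$N{\left(\frac{10}{2} + \frac{11}{4},-18 \right)} H = 10 \cdot 19 = 190$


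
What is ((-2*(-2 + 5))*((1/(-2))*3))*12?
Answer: 108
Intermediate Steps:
((-2*(-2 + 5))*((1/(-2))*3))*12 = ((-2*3)*((1*(-½))*3))*12 = -(-3)*3*12 = -6*(-3/2)*12 = 9*12 = 108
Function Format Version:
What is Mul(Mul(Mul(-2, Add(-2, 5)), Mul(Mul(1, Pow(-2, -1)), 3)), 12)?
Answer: 108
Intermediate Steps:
Mul(Mul(Mul(-2, Add(-2, 5)), Mul(Mul(1, Pow(-2, -1)), 3)), 12) = Mul(Mul(Mul(-2, 3), Mul(Mul(1, Rational(-1, 2)), 3)), 12) = Mul(Mul(-6, Mul(Rational(-1, 2), 3)), 12) = Mul(Mul(-6, Rational(-3, 2)), 12) = Mul(9, 12) = 108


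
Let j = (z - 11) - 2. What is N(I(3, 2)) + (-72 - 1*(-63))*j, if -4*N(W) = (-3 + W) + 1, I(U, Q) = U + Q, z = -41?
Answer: 1941/4 ≈ 485.25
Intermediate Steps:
I(U, Q) = Q + U
N(W) = ½ - W/4 (N(W) = -((-3 + W) + 1)/4 = -(-2 + W)/4 = ½ - W/4)
j = -54 (j = (-41 - 11) - 2 = -52 - 2 = -54)
N(I(3, 2)) + (-72 - 1*(-63))*j = (½ - (2 + 3)/4) + (-72 - 1*(-63))*(-54) = (½ - ¼*5) + (-72 + 63)*(-54) = (½ - 5/4) - 9*(-54) = -¾ + 486 = 1941/4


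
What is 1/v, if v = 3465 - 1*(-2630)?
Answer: 1/6095 ≈ 0.00016407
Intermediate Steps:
v = 6095 (v = 3465 + 2630 = 6095)
1/v = 1/6095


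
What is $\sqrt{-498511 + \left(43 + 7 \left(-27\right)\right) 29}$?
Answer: $i \sqrt{502745} \approx 709.04 i$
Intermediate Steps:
$\sqrt{-498511 + \left(43 + 7 \left(-27\right)\right) 29} = \sqrt{-498511 + \left(43 - 189\right) 29} = \sqrt{-498511 - 4234} = \sqrt{-502745} = i \sqrt{502745}$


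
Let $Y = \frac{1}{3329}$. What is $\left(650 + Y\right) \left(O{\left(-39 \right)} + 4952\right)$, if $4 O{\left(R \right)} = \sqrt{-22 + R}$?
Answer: $\frac{10715390152}{3329} + \frac{2163851 i \sqrt{61}}{13316} \approx 3.2188 \cdot 10^{6} + 1269.2 i$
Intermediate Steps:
$Y = \frac{1}{3329} \approx 0.00030039$
$O{\left(R \right)} = \frac{\sqrt{-22 + R}}{4}$
$\left(650 + Y\right) \left(O{\left(-39 \right)} + 4952\right) = \left(650 + \frac{1}{3329}\right) \left(\frac{\sqrt{-22 - 39}}{4} + 4952\right) = \frac{2163851 \left(\frac{\sqrt{-61}}{4} + 4952\right)}{3329} = \frac{2163851 \left(\frac{i \sqrt{61}}{4} + 4952\right)}{3329} = \frac{2163851 \left(4952 + \frac{i \sqrt{61}}{4}\right)}{3329} = \frac{10715390152}{3329} + \frac{2163851 i \sqrt{61}}{13316}$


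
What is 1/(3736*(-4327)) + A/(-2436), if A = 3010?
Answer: -1737809827/1406413464 ≈ -1.2356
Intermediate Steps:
1/(3736*(-4327)) + A/(-2436) = 1/(3736*(-4327)) + 3010/(-2436) = (1/3736)*(-1/4327) + 3010*(-1/2436) = -1/16165672 - 215/174 = -1737809827/1406413464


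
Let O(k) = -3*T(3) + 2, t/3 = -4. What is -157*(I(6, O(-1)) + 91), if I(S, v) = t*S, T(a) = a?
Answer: -2983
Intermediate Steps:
t = -12 (t = 3*(-4) = -12)
O(k) = -7 (O(k) = -3*3 + 2 = -9 + 2 = -7)
I(S, v) = -12*S
-157*(I(6, O(-1)) + 91) = -157*(-12*6 + 91) = -157*(-72 + 91) = -157*19 = -2983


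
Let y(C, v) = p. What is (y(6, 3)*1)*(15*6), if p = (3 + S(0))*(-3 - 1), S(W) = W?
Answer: -1080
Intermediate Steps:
p = -12 (p = (3 + 0)*(-3 - 1) = 3*(-4) = -12)
y(C, v) = -12
(y(6, 3)*1)*(15*6) = (-12*1)*(15*6) = -12*90 = -1080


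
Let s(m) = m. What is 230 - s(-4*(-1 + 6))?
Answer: 250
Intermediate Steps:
230 - s(-4*(-1 + 6)) = 230 - (-4)*(-1 + 6) = 230 - (-4)*5 = 230 - 1*(-20) = 230 + 20 = 250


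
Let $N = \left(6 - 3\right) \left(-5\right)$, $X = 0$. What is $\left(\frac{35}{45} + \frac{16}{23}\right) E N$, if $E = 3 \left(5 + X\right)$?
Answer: $- \frac{7625}{23} \approx -331.52$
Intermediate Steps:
$E = 15$ ($E = 3 \left(5 + 0\right) = 3 \cdot 5 = 15$)
$N = -15$ ($N = 3 \left(-5\right) = -15$)
$\left(\frac{35}{45} + \frac{16}{23}\right) E N = \left(\frac{35}{45} + \frac{16}{23}\right) 15 \left(-15\right) = \left(35 \cdot \frac{1}{45} + 16 \cdot \frac{1}{23}\right) 15 \left(-15\right) = \left(\frac{7}{9} + \frac{16}{23}\right) 15 \left(-15\right) = \frac{305}{207} \cdot 15 \left(-15\right) = \frac{1525}{69} \left(-15\right) = - \frac{7625}{23}$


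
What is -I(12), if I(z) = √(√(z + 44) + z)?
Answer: -√(12 + 2*√14) ≈ -4.4140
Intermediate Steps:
I(z) = √(z + √(44 + z)) (I(z) = √(√(44 + z) + z) = √(z + √(44 + z)))
-I(12) = -√(12 + √(44 + 12)) = -√(12 + √56) = -√(12 + 2*√14)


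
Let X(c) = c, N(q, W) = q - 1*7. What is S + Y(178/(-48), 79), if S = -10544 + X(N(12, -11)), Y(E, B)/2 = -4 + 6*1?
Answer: -10535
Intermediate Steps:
N(q, W) = -7 + q (N(q, W) = q - 7 = -7 + q)
Y(E, B) = 4 (Y(E, B) = 2*(-4 + 6*1) = 2*(-4 + 6) = 2*2 = 4)
S = -10539 (S = -10544 + (-7 + 12) = -10544 + 5 = -10539)
S + Y(178/(-48), 79) = -10539 + 4 = -10535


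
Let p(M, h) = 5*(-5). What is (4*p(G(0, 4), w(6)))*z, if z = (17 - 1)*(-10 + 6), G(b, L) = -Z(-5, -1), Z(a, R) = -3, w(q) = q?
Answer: 6400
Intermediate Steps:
G(b, L) = 3 (G(b, L) = -1*(-3) = 3)
z = -64 (z = 16*(-4) = -64)
p(M, h) = -25
(4*p(G(0, 4), w(6)))*z = (4*(-25))*(-64) = -100*(-64) = 6400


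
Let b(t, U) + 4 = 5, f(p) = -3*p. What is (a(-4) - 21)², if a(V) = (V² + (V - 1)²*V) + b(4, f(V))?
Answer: 10816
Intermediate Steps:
b(t, U) = 1 (b(t, U) = -4 + 5 = 1)
a(V) = 1 + V² + V*(-1 + V)² (a(V) = (V² + (V - 1)²*V) + 1 = (V² + (-1 + V)²*V) + 1 = (V² + V*(-1 + V)²) + 1 = 1 + V² + V*(-1 + V)²)
(a(-4) - 21)² = ((1 - 4 + (-4)³ - 1*(-4)²) - 21)² = ((1 - 4 - 64 - 1*16) - 21)² = ((1 - 4 - 64 - 16) - 21)² = (-83 - 21)² = (-104)² = 10816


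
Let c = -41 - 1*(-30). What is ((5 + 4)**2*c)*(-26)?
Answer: 23166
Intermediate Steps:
c = -11 (c = -41 + 30 = -11)
((5 + 4)**2*c)*(-26) = ((5 + 4)**2*(-11))*(-26) = (9**2*(-11))*(-26) = (81*(-11))*(-26) = -891*(-26) = 23166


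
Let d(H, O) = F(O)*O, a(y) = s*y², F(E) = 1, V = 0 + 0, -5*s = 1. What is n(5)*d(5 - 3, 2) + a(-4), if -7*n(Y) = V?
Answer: -16/5 ≈ -3.2000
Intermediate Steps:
s = -⅕ (s = -⅕*1 = -⅕ ≈ -0.20000)
V = 0
a(y) = -y²/5
d(H, O) = O (d(H, O) = 1*O = O)
n(Y) = 0 (n(Y) = -⅐*0 = 0)
n(5)*d(5 - 3, 2) + a(-4) = 0*2 - ⅕*(-4)² = 0 - ⅕*16 = 0 - 16/5 = -16/5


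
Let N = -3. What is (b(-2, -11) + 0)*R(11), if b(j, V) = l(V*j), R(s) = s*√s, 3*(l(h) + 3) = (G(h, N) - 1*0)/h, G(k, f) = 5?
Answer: -193*√11/6 ≈ -106.68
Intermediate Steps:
l(h) = -3 + 5/(3*h) (l(h) = -3 + ((5 - 1*0)/h)/3 = -3 + ((5 + 0)/h)/3 = -3 + (5/h)/3 = -3 + 5/(3*h))
R(s) = s^(3/2)
b(j, V) = -3 + 5/(3*V*j) (b(j, V) = -3 + 5/(3*((V*j))) = -3 + 5*(1/(V*j))/3 = -3 + 5/(3*V*j))
(b(-2, -11) + 0)*R(11) = ((-3 + (5/3)/(-11*(-2))) + 0)*11^(3/2) = ((-3 + (5/3)*(-1/11)*(-½)) + 0)*(11*√11) = ((-3 + 5/66) + 0)*(11*√11) = (-193/66 + 0)*(11*√11) = -193*√11/6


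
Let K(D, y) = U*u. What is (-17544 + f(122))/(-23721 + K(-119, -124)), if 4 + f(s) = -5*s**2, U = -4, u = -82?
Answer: 91968/23393 ≈ 3.9314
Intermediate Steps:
f(s) = -4 - 5*s**2
K(D, y) = 328 (K(D, y) = -4*(-82) = 328)
(-17544 + f(122))/(-23721 + K(-119, -124)) = (-17544 + (-4 - 5*122**2))/(-23721 + 328) = (-17544 + (-4 - 5*14884))/(-23393) = (-17544 + (-4 - 74420))*(-1/23393) = (-17544 - 74424)*(-1/23393) = -91968*(-1/23393) = 91968/23393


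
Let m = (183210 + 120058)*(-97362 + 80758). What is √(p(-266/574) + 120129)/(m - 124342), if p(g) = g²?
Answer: -√201937210/206459034774 ≈ -6.8829e-8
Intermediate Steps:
m = -5035461872 (m = 303268*(-16604) = -5035461872)
√(p(-266/574) + 120129)/(m - 124342) = √((-266/574)² + 120129)/(-5035461872 - 124342) = √((-266*1/574)² + 120129)/(-5035586214) = √((-19/41)² + 120129)*(-1/5035586214) = √(361/1681 + 120129)*(-1/5035586214) = √(201937210/1681)*(-1/5035586214) = (√201937210/41)*(-1/5035586214) = -√201937210/206459034774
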